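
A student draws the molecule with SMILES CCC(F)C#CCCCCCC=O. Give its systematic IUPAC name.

The longest chain bearing the –CHO group and the multiple bond is 11 carbons long (undecane).
The principal characteristic group is an aldehyde (terminal –CHO), named with the suffix -al.
A C≡C triple bond in the chain gives the infix -yne-.
Number the chain so that the aldehyde carbon is C-1 by definition.
With this numbering: the triple bond between C-7 and C-8; a fluoro group at C-9.
Assembling the pieces gives 9-fluoroundec-7-ynal.

9-fluoroundec-7-ynal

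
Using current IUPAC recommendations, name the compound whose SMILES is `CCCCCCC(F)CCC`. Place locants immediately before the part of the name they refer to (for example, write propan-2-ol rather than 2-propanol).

The longest carbon chain is 10 atoms: the parent is decane.
The numbering direction is chosen so that the substituent locant set {4} is lower than {7} at the first point of difference.
With this numbering: a fluoro group at C-4.
Putting it together: 4-fluorodecane.

4-fluorodecane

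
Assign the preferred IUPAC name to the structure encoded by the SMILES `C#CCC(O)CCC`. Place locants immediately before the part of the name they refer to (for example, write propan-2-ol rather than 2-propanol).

The longest carbon chain that includes the –OH group and the multiple bond has 7 carbons, so the parent hydride is heptane.
The highest-priority functional group is an alcohol (–OH), so the name ends in -ol.
There is one C≡C triple bond, indicated by the ending -yne.
Number the chain so that numbering from this end puts the triple bond at C-1 rather than C-6.
With this numbering: the hydroxyl at C-4; the triple bond between C-1 and C-2.
The name is hept-1-yn-4-ol.

hept-1-yn-4-ol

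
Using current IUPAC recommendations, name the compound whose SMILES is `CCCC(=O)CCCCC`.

The longest chain bearing the carbonyl is 9 carbons long (nonane).
The principal characteristic group is a ketone (C=O on an internal carbon), named with the suffix -one.
Choose the numbering such that numbering from this end puts the carbonyl group at C-4 rather than C-6.
This places the carbonyl at C-4.
Putting it together: nonan-4-one.

nonan-4-one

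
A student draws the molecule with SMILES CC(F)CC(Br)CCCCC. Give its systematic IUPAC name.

4-bromo-2-fluorononane

The longest carbon chain is 9 atoms: the parent is nonane.
Number the chain so that the substituent locant set {2,4} is lower than {6,8} at the first point of difference.
That gives a bromo group at C-4; a fluoro group at C-2.
Substituent prefixes are cited in alphabetical order (multiplying prefixes like di-/tri- are ignored for ordering).
The name is 4-bromo-2-fluorononane.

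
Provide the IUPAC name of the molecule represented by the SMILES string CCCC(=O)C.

pentan-2-one

Counting along the main chain through the carbonyl gives 5 carbons: the parent is pentane.
The highest-priority functional group is a ketone (C=O on an internal carbon), so the name ends in -one.
Choose the numbering such that numbering from this end puts the carbonyl group at C-2 rather than C-4.
This places the carbonyl at C-2.
Putting it together: pentan-2-one.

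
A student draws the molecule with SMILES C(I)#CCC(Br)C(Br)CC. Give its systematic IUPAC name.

4,5-dibromo-1-iodohept-1-yne

Counting along the main chain through the multiple bond gives 7 carbons: the parent is heptane.
The chain contains a C≡C triple bond, so the unsaturation ending is -yne.
The numbering direction is chosen so that numbering from this end puts the triple bond at C-1 rather than C-6.
That gives the triple bond between C-1 and C-2; bromo groups at C-4 and C-5; an iodo group at C-1.
Substituent prefixes are cited in alphabetical order (multiplying prefixes like di-/tri- are ignored for ordering).
Assembling the pieces gives 4,5-dibromo-1-iodohept-1-yne.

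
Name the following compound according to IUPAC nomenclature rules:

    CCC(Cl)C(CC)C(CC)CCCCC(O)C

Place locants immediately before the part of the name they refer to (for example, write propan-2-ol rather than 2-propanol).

The longest chain bearing the –OH group is 11 carbons long (undecane).
The highest-priority functional group is an alcohol (–OH), so the name ends in -ol.
The numbering direction is chosen so that numbering from this end puts the hydroxyl group at C-2 rather than C-10.
With this numbering: the hydroxyl at C-2; a chloro group at C-9; ethyl groups at C-7 and C-8.
The substituents are ordered alphabetically, ignoring any di-/tri- multipliers.
Assembling the pieces gives 9-chloro-7,8-diethylundecan-2-ol.

9-chloro-7,8-diethylundecan-2-ol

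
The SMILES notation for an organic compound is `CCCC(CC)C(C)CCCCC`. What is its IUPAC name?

The longest carbon chain is 10 atoms: the parent is decane.
Number the chain so that the substituent locant set {4,5} is lower than {6,7} at the first point of difference.
This places an ethyl group at C-4; a methyl group at C-5.
The substituents are ordered alphabetically, ignoring any di-/tri- multipliers.
Assembling the pieces gives 4-ethyl-5-methyldecane.

4-ethyl-5-methyldecane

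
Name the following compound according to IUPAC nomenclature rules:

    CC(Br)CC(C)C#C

Counting along the main chain through the multiple bond gives 6 carbons: the parent is hexane.
There is one C≡C triple bond, indicated by the ending -yne.
The numbering direction is chosen so that numbering from this end puts the triple bond at C-1 rather than C-5.
With this numbering: the triple bond between C-1 and C-2; a bromo group at C-5; a methyl group at C-3.
The substituents are ordered alphabetically, ignoring any di-/tri- multipliers.
Putting it together: 5-bromo-3-methylhex-1-yne.

5-bromo-3-methylhex-1-yne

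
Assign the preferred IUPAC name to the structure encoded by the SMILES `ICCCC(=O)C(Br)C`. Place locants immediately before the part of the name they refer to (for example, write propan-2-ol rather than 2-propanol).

Counting along the main chain through the carbonyl gives 6 carbons: the parent is hexane.
The principal characteristic group is a ketone (C=O on an internal carbon), named with the suffix -one.
Choose the numbering such that numbering from this end puts the carbonyl group at C-3 rather than C-4.
This places the carbonyl at C-3; a bromo group at C-2; an iodo group at C-6.
Prefixes are listed alphabetically: bromo, iodo.
Assembling the pieces gives 2-bromo-6-iodohexan-3-one.

2-bromo-6-iodohexan-3-one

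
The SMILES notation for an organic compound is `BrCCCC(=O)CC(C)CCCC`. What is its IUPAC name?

1-bromo-6-methyldecan-4-one

The longest chain bearing the carbonyl is 10 carbons long (decane).
The highest-priority functional group is a ketone (C=O on an internal carbon), so the name ends in -one.
Choose the numbering such that numbering from this end puts the carbonyl group at C-4 rather than C-7.
This places the carbonyl at C-4; a bromo group at C-1; a methyl group at C-6.
The substituents are ordered alphabetically, ignoring any di-/tri- multipliers.
The name is 1-bromo-6-methyldecan-4-one.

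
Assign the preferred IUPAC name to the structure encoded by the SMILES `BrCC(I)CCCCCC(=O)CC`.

The longest carbon chain that includes the carbonyl has 10 carbons, so the parent hydride is decane.
A ketone (C=O on an internal carbon) is the principal characteristic group, giving the suffix -one.
Choose the numbering such that numbering from this end puts the carbonyl group at C-3 rather than C-8.
With this numbering: the carbonyl at C-3; a bromo group at C-10; an iodo group at C-9.
Prefixes are listed alphabetically: bromo, iodo.
Putting it together: 10-bromo-9-iododecan-3-one.

10-bromo-9-iododecan-3-one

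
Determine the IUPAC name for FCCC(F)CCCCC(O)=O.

6,8-difluorooctanoic acid

The longest carbon chain that includes the –COOH group has 8 carbons, so the parent hydride is octane.
A carboxylic acid (terminal –COOH) is the principal characteristic group, giving the suffix -oic acid.
The numbering direction is chosen so that the carboxylic acid carbon is C-1 by definition.
That gives fluoro groups at C-6 and C-8.
Assembling the pieces gives 6,8-difluorooctanoic acid.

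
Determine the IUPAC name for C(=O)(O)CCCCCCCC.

nonanoic acid

The longest carbon chain that includes the –COOH group has 9 carbons, so the parent hydride is nonane.
A carboxylic acid (terminal –COOH) is the principal characteristic group, giving the suffix -oic acid.
Number the chain so that the carboxylic acid carbon is C-1 by definition.
The name is nonanoic acid.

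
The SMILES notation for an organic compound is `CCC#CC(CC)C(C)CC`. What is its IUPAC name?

5-ethyl-6-methyloct-3-yne

The longest chain bearing the multiple bond is 8 carbons long (octane).
There is one C≡C triple bond, indicated by the ending -yne.
Number the chain so that numbering from this end puts the triple bond at C-3 rather than C-5.
That gives the triple bond between C-3 and C-4; an ethyl group at C-5; a methyl group at C-6.
The substituents are ordered alphabetically, ignoring any di-/tri- multipliers.
The name is 5-ethyl-6-methyloct-3-yne.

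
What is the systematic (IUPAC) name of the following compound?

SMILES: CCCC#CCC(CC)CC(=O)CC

5-ethylundec-7-yn-3-one

Counting along the main chain through the carbonyl and the multiple bond gives 11 carbons: the parent is undecane.
The highest-priority functional group is a ketone (C=O on an internal carbon), so the name ends in -one.
There is one C≡C triple bond, indicated by the ending -yne.
Choose the numbering such that numbering from this end puts the carbonyl group at C-3 rather than C-9.
With this numbering: the carbonyl at C-3; the triple bond between C-7 and C-8; an ethyl group at C-5.
Assembling the pieces gives 5-ethylundec-7-yn-3-one.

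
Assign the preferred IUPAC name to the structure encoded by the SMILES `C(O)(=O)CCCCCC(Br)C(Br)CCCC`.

The longest carbon chain that includes the –COOH group has 12 carbons, so the parent hydride is dodecane.
A carboxylic acid (terminal –COOH) is the principal characteristic group, giving the suffix -oic acid.
Number the chain so that the carboxylic acid carbon is C-1 by definition.
That gives bromo groups at C-7 and C-8.
Putting it together: 7,8-dibromododecanoic acid.

7,8-dibromododecanoic acid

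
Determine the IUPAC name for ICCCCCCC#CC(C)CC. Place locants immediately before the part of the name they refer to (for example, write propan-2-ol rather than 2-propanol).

The longest carbon chain that includes the multiple bond has 11 carbons, so the parent hydride is undecane.
A C≡C triple bond in the chain gives the infix -yne-.
Choose the numbering such that numbering from this end puts the triple bond at C-4 rather than C-7.
This places the triple bond between C-4 and C-5; an iodo group at C-11; a methyl group at C-3.
Substituent prefixes are cited in alphabetical order (multiplying prefixes like di-/tri- are ignored for ordering).
Putting it together: 11-iodo-3-methylundec-4-yne.

11-iodo-3-methylundec-4-yne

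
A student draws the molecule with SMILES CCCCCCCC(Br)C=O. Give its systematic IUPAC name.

2-bromononanal

The longest chain bearing the –CHO group is 9 carbons long (nonane).
An aldehyde (terminal –CHO) is the principal characteristic group, giving the suffix -al.
The numbering direction is chosen so that the aldehyde carbon is C-1 by definition.
This places a bromo group at C-2.
Putting it together: 2-bromononanal.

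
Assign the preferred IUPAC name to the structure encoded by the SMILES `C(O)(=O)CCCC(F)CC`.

5-fluoroheptanoic acid

The longest chain bearing the –COOH group is 7 carbons long (heptane).
A carboxylic acid (terminal –COOH) is the principal characteristic group, giving the suffix -oic acid.
The numbering direction is chosen so that the carboxylic acid carbon is C-1 by definition.
This places a fluoro group at C-5.
Assembling the pieces gives 5-fluoroheptanoic acid.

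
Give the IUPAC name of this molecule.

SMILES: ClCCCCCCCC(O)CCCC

12-chlorododecan-5-ol

Counting along the main chain through the –OH group gives 12 carbons: the parent is dodecane.
The principal characteristic group is an alcohol (–OH), named with the suffix -ol.
The numbering direction is chosen so that numbering from this end puts the hydroxyl group at C-5 rather than C-8.
With this numbering: the hydroxyl at C-5; a chloro group at C-12.
Assembling the pieces gives 12-chlorododecan-5-ol.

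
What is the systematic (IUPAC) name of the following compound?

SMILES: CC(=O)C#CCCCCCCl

9-chloronon-3-yn-2-one

The longest chain bearing the carbonyl and the multiple bond is 9 carbons long (nonane).
The highest-priority functional group is a ketone (C=O on an internal carbon), so the name ends in -one.
A C≡C triple bond in the chain gives the infix -yne-.
The numbering direction is chosen so that numbering from this end puts the carbonyl group at C-2 rather than C-8.
With this numbering: the carbonyl at C-2; the triple bond between C-3 and C-4; a chloro group at C-9.
Putting it together: 9-chloronon-3-yn-2-one.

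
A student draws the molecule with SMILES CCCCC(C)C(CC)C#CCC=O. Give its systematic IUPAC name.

5-ethyl-6-methyldec-3-ynal

The longest carbon chain that includes the –CHO group and the multiple bond has 10 carbons, so the parent hydride is decane.
The principal characteristic group is an aldehyde (terminal –CHO), named with the suffix -al.
The chain contains a C≡C triple bond, so the unsaturation ending is -yne.
Choose the numbering such that the aldehyde carbon is C-1 by definition.
That gives the triple bond between C-3 and C-4; an ethyl group at C-5; a methyl group at C-6.
Substituent prefixes are cited in alphabetical order (multiplying prefixes like di-/tri- are ignored for ordering).
The name is 5-ethyl-6-methyldec-3-ynal.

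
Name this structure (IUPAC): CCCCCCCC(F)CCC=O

The longest carbon chain that includes the –CHO group has 11 carbons, so the parent hydride is undecane.
The principal characteristic group is an aldehyde (terminal –CHO), named with the suffix -al.
Number the chain so that the aldehyde carbon is C-1 by definition.
That gives a fluoro group at C-4.
Assembling the pieces gives 4-fluoroundecanal.

4-fluoroundecanal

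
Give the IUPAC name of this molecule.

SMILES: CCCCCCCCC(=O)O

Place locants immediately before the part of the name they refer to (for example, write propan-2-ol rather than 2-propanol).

nonanoic acid

Counting along the main chain through the –COOH group gives 9 carbons: the parent is nonane.
The highest-priority functional group is a carboxylic acid (terminal –COOH), so the name ends in -oic acid.
The numbering direction is chosen so that the carboxylic acid carbon is C-1 by definition.
Assembling the pieces gives nonanoic acid.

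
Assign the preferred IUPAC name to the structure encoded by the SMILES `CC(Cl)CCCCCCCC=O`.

The longest chain bearing the –CHO group is 10 carbons long (decane).
The principal characteristic group is an aldehyde (terminal –CHO), named with the suffix -al.
Number the chain so that the aldehyde carbon is C-1 by definition.
This places a chloro group at C-9.
The name is 9-chlorodecanal.

9-chlorodecanal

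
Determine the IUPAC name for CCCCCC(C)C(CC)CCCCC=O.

The longest chain bearing the –CHO group is 12 carbons long (dodecane).
An aldehyde (terminal –CHO) is the principal characteristic group, giving the suffix -al.
Number the chain so that the aldehyde carbon is C-1 by definition.
That gives an ethyl group at C-6; a methyl group at C-7.
Prefixes are listed alphabetically: ethyl, methyl.
Assembling the pieces gives 6-ethyl-7-methyldodecanal.

6-ethyl-7-methyldodecanal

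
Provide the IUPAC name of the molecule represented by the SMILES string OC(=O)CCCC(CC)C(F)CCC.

5-ethyl-6-fluorononanoic acid

The longest carbon chain that includes the –COOH group has 9 carbons, so the parent hydride is nonane.
The highest-priority functional group is a carboxylic acid (terminal –COOH), so the name ends in -oic acid.
The numbering direction is chosen so that the carboxylic acid carbon is C-1 by definition.
That gives an ethyl group at C-5; a fluoro group at C-6.
Substituent prefixes are cited in alphabetical order (multiplying prefixes like di-/tri- are ignored for ordering).
Putting it together: 5-ethyl-6-fluorononanoic acid.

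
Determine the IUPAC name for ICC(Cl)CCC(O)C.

5-chloro-6-iodohexan-2-ol

The longest carbon chain that includes the –OH group has 6 carbons, so the parent hydride is hexane.
An alcohol (–OH) is the principal characteristic group, giving the suffix -ol.
Choose the numbering such that numbering from this end puts the hydroxyl group at C-2 rather than C-5.
This places the hydroxyl at C-2; a chloro group at C-5; an iodo group at C-6.
Substituent prefixes are cited in alphabetical order (multiplying prefixes like di-/tri- are ignored for ordering).
Putting it together: 5-chloro-6-iodohexan-2-ol.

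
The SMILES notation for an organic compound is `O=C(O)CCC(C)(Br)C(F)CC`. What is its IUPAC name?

The longest carbon chain that includes the –COOH group has 7 carbons, so the parent hydride is heptane.
The principal characteristic group is a carboxylic acid (terminal –COOH), named with the suffix -oic acid.
Choose the numbering such that the carboxylic acid carbon is C-1 by definition.
This places a bromo group at C-4; a fluoro group at C-5; a methyl group at C-4.
Prefixes are listed alphabetically: bromo, fluoro, methyl.
Putting it together: 4-bromo-5-fluoro-4-methylheptanoic acid.

4-bromo-5-fluoro-4-methylheptanoic acid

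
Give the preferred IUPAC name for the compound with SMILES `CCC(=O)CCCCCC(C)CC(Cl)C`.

11-chloro-9-methyldodecan-3-one

The longest carbon chain that includes the carbonyl has 12 carbons, so the parent hydride is dodecane.
The highest-priority functional group is a ketone (C=O on an internal carbon), so the name ends in -one.
Choose the numbering such that numbering from this end puts the carbonyl group at C-3 rather than C-10.
This places the carbonyl at C-3; a chloro group at C-11; a methyl group at C-9.
The substituents are ordered alphabetically, ignoring any di-/tri- multipliers.
The name is 11-chloro-9-methyldodecan-3-one.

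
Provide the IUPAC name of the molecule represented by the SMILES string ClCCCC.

1-chlorobutane

The parent chain contains 4 carbons (butane).
Number the chain so that the substituent locant set {1} is lower than {4} at the first point of difference.
This places a chloro group at C-1.
Assembling the pieces gives 1-chlorobutane.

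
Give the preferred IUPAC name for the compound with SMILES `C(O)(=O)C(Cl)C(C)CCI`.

2-chloro-5-iodo-3-methylpentanoic acid

The longest carbon chain that includes the –COOH group has 5 carbons, so the parent hydride is pentane.
A carboxylic acid (terminal –COOH) is the principal characteristic group, giving the suffix -oic acid.
The numbering direction is chosen so that the carboxylic acid carbon is C-1 by definition.
That gives a chloro group at C-2; an iodo group at C-5; a methyl group at C-3.
The substituents are ordered alphabetically, ignoring any di-/tri- multipliers.
Putting it together: 2-chloro-5-iodo-3-methylpentanoic acid.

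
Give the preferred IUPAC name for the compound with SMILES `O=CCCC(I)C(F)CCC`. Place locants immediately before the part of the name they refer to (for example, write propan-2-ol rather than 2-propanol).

Counting along the main chain through the –CHO group gives 8 carbons: the parent is octane.
The principal characteristic group is an aldehyde (terminal –CHO), named with the suffix -al.
Choose the numbering such that the aldehyde carbon is C-1 by definition.
This places a fluoro group at C-5; an iodo group at C-4.
The substituents are ordered alphabetically, ignoring any di-/tri- multipliers.
The name is 5-fluoro-4-iodooctanal.

5-fluoro-4-iodooctanal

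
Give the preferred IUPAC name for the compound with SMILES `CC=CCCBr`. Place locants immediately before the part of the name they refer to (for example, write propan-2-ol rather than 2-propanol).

The longest chain bearing the multiple bond is 5 carbons long (pentane).
A C=C double bond in the chain gives the infix -ene-.
The numbering direction is chosen so that numbering from this end puts the double bond at C-2 rather than C-3.
This places the double bond between C-2 and C-3; a bromo group at C-5.
The name is 5-bromopent-2-ene.

5-bromopent-2-ene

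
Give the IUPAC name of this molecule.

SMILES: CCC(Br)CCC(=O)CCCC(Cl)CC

The longest chain bearing the carbonyl is 12 carbons long (dodecane).
A ketone (C=O on an internal carbon) is the principal characteristic group, giving the suffix -one.
Number the chain so that numbering from this end puts the carbonyl group at C-6 rather than C-7.
That gives the carbonyl at C-6; a bromo group at C-3; a chloro group at C-10.
Substituent prefixes are cited in alphabetical order (multiplying prefixes like di-/tri- are ignored for ordering).
The name is 3-bromo-10-chlorododecan-6-one.

3-bromo-10-chlorododecan-6-one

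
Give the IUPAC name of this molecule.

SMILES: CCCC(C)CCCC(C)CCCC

The longest carbon chain is 12 atoms: the parent is dodecane.
Number the chain so that the substituent locant set {4,8} is lower than {5,9} at the first point of difference.
This places methyl groups at C-4 and C-8.
Assembling the pieces gives 4,8-dimethyldodecane.

4,8-dimethyldodecane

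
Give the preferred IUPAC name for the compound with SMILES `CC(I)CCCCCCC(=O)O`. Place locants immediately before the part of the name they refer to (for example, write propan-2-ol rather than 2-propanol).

The longest chain bearing the –COOH group is 9 carbons long (nonane).
The principal characteristic group is a carboxylic acid (terminal –COOH), named with the suffix -oic acid.
The numbering direction is chosen so that the carboxylic acid carbon is C-1 by definition.
With this numbering: an iodo group at C-8.
Putting it together: 8-iodononanoic acid.

8-iodononanoic acid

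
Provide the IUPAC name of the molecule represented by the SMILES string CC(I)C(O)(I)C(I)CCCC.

2,3,4-triiodooctan-3-ol

The longest carbon chain that includes the –OH group has 8 carbons, so the parent hydride is octane.
An alcohol (–OH) is the principal characteristic group, giving the suffix -ol.
Number the chain so that numbering from this end puts the hydroxyl group at C-3 rather than C-6.
This places the hydroxyl at C-3; iodo groups at C-2 and C-3 and C-4.
Putting it together: 2,3,4-triiodooctan-3-ol.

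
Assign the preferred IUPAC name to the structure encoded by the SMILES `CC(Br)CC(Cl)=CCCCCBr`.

2,9-dibromo-4-chloronon-4-ene

The longest carbon chain that includes the multiple bond has 9 carbons, so the parent hydride is nonane.
The chain contains a C=C double bond, so the unsaturation ending is -ene.
Choose the numbering such that numbering from this end puts the double bond at C-4 rather than C-5.
This places the double bond between C-4 and C-5; bromo groups at C-2 and C-9; a chloro group at C-4.
The substituents are ordered alphabetically, ignoring any di-/tri- multipliers.
Putting it together: 2,9-dibromo-4-chloronon-4-ene.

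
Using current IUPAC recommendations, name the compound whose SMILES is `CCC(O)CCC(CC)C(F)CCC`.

6-ethyl-7-fluorodecan-3-ol

Counting along the main chain through the –OH group gives 10 carbons: the parent is decane.
The highest-priority functional group is an alcohol (–OH), so the name ends in -ol.
Choose the numbering such that numbering from this end puts the hydroxyl group at C-3 rather than C-8.
With this numbering: the hydroxyl at C-3; an ethyl group at C-6; a fluoro group at C-7.
Prefixes are listed alphabetically: ethyl, fluoro.
Putting it together: 6-ethyl-7-fluorodecan-3-ol.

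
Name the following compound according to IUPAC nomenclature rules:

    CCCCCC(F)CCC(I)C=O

5-fluoro-2-iododecanal

The longest chain bearing the –CHO group is 10 carbons long (decane).
An aldehyde (terminal –CHO) is the principal characteristic group, giving the suffix -al.
The numbering direction is chosen so that the aldehyde carbon is C-1 by definition.
With this numbering: a fluoro group at C-5; an iodo group at C-2.
Prefixes are listed alphabetically: fluoro, iodo.
Putting it together: 5-fluoro-2-iododecanal.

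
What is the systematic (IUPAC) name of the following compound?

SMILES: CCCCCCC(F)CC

The parent chain contains 9 carbons (nonane).
Choose the numbering such that the substituent locant set {3} is lower than {7} at the first point of difference.
This places a fluoro group at C-3.
The name is 3-fluorononane.

3-fluorononane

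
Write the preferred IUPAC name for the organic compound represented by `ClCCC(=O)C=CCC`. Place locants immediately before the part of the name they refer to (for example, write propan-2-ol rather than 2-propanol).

The longest chain bearing the carbonyl and the multiple bond is 7 carbons long (heptane).
The highest-priority functional group is a ketone (C=O on an internal carbon), so the name ends in -one.
A C=C double bond in the chain gives the infix -ene-.
The numbering direction is chosen so that numbering from this end puts the carbonyl group at C-3 rather than C-5.
This places the carbonyl at C-3; the double bond between C-4 and C-5; a chloro group at C-1.
Assembling the pieces gives 1-chlorohept-4-en-3-one.

1-chlorohept-4-en-3-one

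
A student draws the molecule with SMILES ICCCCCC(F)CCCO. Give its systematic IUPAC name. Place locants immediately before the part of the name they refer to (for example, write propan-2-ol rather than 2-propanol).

The longest carbon chain that includes the –OH group has 9 carbons, so the parent hydride is nonane.
An alcohol (–OH) is the principal characteristic group, giving the suffix -ol.
The numbering direction is chosen so that numbering from this end puts the hydroxyl group at C-1 rather than C-9.
That gives the hydroxyl at C-1; a fluoro group at C-4; an iodo group at C-9.
Prefixes are listed alphabetically: fluoro, iodo.
Putting it together: 4-fluoro-9-iodononan-1-ol.

4-fluoro-9-iodononan-1-ol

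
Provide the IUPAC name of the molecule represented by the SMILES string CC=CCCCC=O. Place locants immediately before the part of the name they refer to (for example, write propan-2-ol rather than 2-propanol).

The longest carbon chain that includes the –CHO group and the multiple bond has 7 carbons, so the parent hydride is heptane.
The principal characteristic group is an aldehyde (terminal –CHO), named with the suffix -al.
There is one C=C double bond, indicated by the ending -ene.
Number the chain so that the aldehyde carbon is C-1 by definition.
This places the double bond between C-5 and C-6.
Putting it together: hept-5-enal.

hept-5-enal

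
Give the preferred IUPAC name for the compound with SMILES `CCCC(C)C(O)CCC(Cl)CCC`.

8-chloro-4-methylundecan-5-ol

The longest chain bearing the –OH group is 11 carbons long (undecane).
An alcohol (–OH) is the principal characteristic group, giving the suffix -ol.
The numbering direction is chosen so that numbering from this end puts the hydroxyl group at C-5 rather than C-7.
This places the hydroxyl at C-5; a chloro group at C-8; a methyl group at C-4.
Substituent prefixes are cited in alphabetical order (multiplying prefixes like di-/tri- are ignored for ordering).
Putting it together: 8-chloro-4-methylundecan-5-ol.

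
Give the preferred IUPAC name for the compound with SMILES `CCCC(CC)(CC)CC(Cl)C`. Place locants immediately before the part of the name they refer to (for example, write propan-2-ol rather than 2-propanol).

The longest continuous carbon chain has 7 atoms, so the parent hydride is heptane.
Choose the numbering such that the substituent locant set {2,4,4} is lower than {4,4,6} at the first point of difference.
That gives a chloro group at C-2; two ethyl groups at C-4.
The substituents are ordered alphabetically, ignoring any di-/tri- multipliers.
Putting it together: 2-chloro-4,4-diethylheptane.

2-chloro-4,4-diethylheptane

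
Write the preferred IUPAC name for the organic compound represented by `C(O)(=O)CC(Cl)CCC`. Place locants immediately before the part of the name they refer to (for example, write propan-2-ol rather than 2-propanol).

Counting along the main chain through the –COOH group gives 6 carbons: the parent is hexane.
The principal characteristic group is a carboxylic acid (terminal –COOH), named with the suffix -oic acid.
Number the chain so that the carboxylic acid carbon is C-1 by definition.
With this numbering: a chloro group at C-3.
Assembling the pieces gives 3-chlorohexanoic acid.

3-chlorohexanoic acid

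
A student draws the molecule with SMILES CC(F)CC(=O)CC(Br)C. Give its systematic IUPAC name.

The longest chain bearing the carbonyl is 7 carbons long (heptane).
A ketone (C=O on an internal carbon) is the principal characteristic group, giving the suffix -one.
The numbering direction is chosen so that the locant sets are identical either way, so the alphabetically earlier bromo substituent takes the lower locant (2 rather than 6).
This places the carbonyl at C-4; a bromo group at C-2; a fluoro group at C-6.
Prefixes are listed alphabetically: bromo, fluoro.
Putting it together: 2-bromo-6-fluoroheptan-4-one.

2-bromo-6-fluoroheptan-4-one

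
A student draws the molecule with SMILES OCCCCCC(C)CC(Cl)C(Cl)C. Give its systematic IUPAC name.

The longest carbon chain that includes the –OH group has 10 carbons, so the parent hydride is decane.
The principal characteristic group is an alcohol (–OH), named with the suffix -ol.
Choose the numbering such that numbering from this end puts the hydroxyl group at C-1 rather than C-10.
With this numbering: the hydroxyl at C-1; chloro groups at C-8 and C-9; a methyl group at C-6.
Substituent prefixes are cited in alphabetical order (multiplying prefixes like di-/tri- are ignored for ordering).
The name is 8,9-dichloro-6-methyldecan-1-ol.

8,9-dichloro-6-methyldecan-1-ol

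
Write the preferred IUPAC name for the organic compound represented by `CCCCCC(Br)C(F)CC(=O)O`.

4-bromo-3-fluorononanoic acid

Counting along the main chain through the –COOH group gives 9 carbons: the parent is nonane.
The principal characteristic group is a carboxylic acid (terminal –COOH), named with the suffix -oic acid.
Choose the numbering such that the carboxylic acid carbon is C-1 by definition.
This places a bromo group at C-4; a fluoro group at C-3.
Substituent prefixes are cited in alphabetical order (multiplying prefixes like di-/tri- are ignored for ordering).
Assembling the pieces gives 4-bromo-3-fluorononanoic acid.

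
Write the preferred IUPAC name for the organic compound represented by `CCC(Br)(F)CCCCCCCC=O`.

9-bromo-9-fluoroundecanal

The longest carbon chain that includes the –CHO group has 11 carbons, so the parent hydride is undecane.
The highest-priority functional group is an aldehyde (terminal –CHO), so the name ends in -al.
Choose the numbering such that the aldehyde carbon is C-1 by definition.
This places a bromo group at C-9; a fluoro group at C-9.
The substituents are ordered alphabetically, ignoring any di-/tri- multipliers.
The name is 9-bromo-9-fluoroundecanal.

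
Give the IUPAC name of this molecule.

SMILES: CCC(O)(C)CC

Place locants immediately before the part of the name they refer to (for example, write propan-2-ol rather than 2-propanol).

3-methylpentan-3-ol

The longest carbon chain that includes the –OH group has 5 carbons, so the parent hydride is pentane.
An alcohol (–OH) is the principal characteristic group, giving the suffix -ol.
The molecule is symmetric, so either numbering direction gives the same locants.
That gives the hydroxyl at C-3; a methyl group at C-3.
Assembling the pieces gives 3-methylpentan-3-ol.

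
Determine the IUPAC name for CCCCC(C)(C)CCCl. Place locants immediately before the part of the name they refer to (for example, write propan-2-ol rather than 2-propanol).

The longest carbon chain is 7 atoms: the parent is heptane.
The numbering direction is chosen so that the substituent locant set {1,3,3} is lower than {5,5,7} at the first point of difference.
With this numbering: a chloro group at C-1; two methyl groups at C-3.
Prefixes are listed alphabetically: chloro, methyl.
The name is 1-chloro-3,3-dimethylheptane.

1-chloro-3,3-dimethylheptane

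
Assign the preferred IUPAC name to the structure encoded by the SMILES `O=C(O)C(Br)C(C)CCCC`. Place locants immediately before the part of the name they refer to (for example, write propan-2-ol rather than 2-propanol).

Counting along the main chain through the –COOH group gives 7 carbons: the parent is heptane.
A carboxylic acid (terminal –COOH) is the principal characteristic group, giving the suffix -oic acid.
Number the chain so that the carboxylic acid carbon is C-1 by definition.
With this numbering: a bromo group at C-2; a methyl group at C-3.
The substituents are ordered alphabetically, ignoring any di-/tri- multipliers.
The name is 2-bromo-3-methylheptanoic acid.

2-bromo-3-methylheptanoic acid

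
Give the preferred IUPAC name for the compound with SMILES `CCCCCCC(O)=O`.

Counting along the main chain through the –COOH group gives 7 carbons: the parent is heptane.
The highest-priority functional group is a carboxylic acid (terminal –COOH), so the name ends in -oic acid.
Choose the numbering such that the carboxylic acid carbon is C-1 by definition.
Assembling the pieces gives heptanoic acid.

heptanoic acid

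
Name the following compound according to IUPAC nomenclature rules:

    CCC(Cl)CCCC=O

5-chloroheptanal

The longest carbon chain that includes the –CHO group has 7 carbons, so the parent hydride is heptane.
The principal characteristic group is an aldehyde (terminal –CHO), named with the suffix -al.
Choose the numbering such that the aldehyde carbon is C-1 by definition.
This places a chloro group at C-5.
Putting it together: 5-chloroheptanal.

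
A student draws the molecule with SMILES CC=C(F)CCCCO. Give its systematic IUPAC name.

5-fluorohept-5-en-1-ol

The longest chain bearing the –OH group and the multiple bond is 7 carbons long (heptane).
The highest-priority functional group is an alcohol (–OH), so the name ends in -ol.
The chain contains a C=C double bond, so the unsaturation ending is -ene.
Choose the numbering such that numbering from this end puts the hydroxyl group at C-1 rather than C-7.
With this numbering: the hydroxyl at C-1; the double bond between C-5 and C-6; a fluoro group at C-5.
Assembling the pieces gives 5-fluorohept-5-en-1-ol.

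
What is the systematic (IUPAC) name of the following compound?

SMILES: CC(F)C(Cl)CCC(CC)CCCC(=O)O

The longest chain bearing the –COOH group is 10 carbons long (decane).
A carboxylic acid (terminal –COOH) is the principal characteristic group, giving the suffix -oic acid.
Choose the numbering such that the carboxylic acid carbon is C-1 by definition.
With this numbering: a chloro group at C-8; an ethyl group at C-5; a fluoro group at C-9.
Substituent prefixes are cited in alphabetical order (multiplying prefixes like di-/tri- are ignored for ordering).
Putting it together: 8-chloro-5-ethyl-9-fluorodecanoic acid.

8-chloro-5-ethyl-9-fluorodecanoic acid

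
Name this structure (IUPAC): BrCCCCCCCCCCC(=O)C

The longest carbon chain that includes the carbonyl has 12 carbons, so the parent hydride is dodecane.
A ketone (C=O on an internal carbon) is the principal characteristic group, giving the suffix -one.
Choose the numbering such that numbering from this end puts the carbonyl group at C-2 rather than C-11.
That gives the carbonyl at C-2; a bromo group at C-12.
Assembling the pieces gives 12-bromododecan-2-one.

12-bromododecan-2-one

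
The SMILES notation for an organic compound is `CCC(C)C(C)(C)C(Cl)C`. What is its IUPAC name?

The parent chain contains 6 carbons (hexane).
Choose the numbering such that the substituent locant set {2,3,3,4} is lower than {3,4,4,5} at the first point of difference.
With this numbering: a chloro group at C-2; methyl groups at C-3 (×2) and C-4.
Substituent prefixes are cited in alphabetical order (multiplying prefixes like di-/tri- are ignored for ordering).
Assembling the pieces gives 2-chloro-3,3,4-trimethylhexane.

2-chloro-3,3,4-trimethylhexane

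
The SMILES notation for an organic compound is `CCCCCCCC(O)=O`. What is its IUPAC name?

Counting along the main chain through the –COOH group gives 8 carbons: the parent is octane.
A carboxylic acid (terminal –COOH) is the principal characteristic group, giving the suffix -oic acid.
Choose the numbering such that the carboxylic acid carbon is C-1 by definition.
Assembling the pieces gives octanoic acid.

octanoic acid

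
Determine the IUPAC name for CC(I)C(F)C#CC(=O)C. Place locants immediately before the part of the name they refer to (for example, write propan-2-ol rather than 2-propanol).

The longest chain bearing the carbonyl and the multiple bond is 7 carbons long (heptane).
The principal characteristic group is a ketone (C=O on an internal carbon), named with the suffix -one.
There is one C≡C triple bond, indicated by the ending -yne.
Choose the numbering such that numbering from this end puts the carbonyl group at C-2 rather than C-6.
With this numbering: the carbonyl at C-2; the triple bond between C-3 and C-4; a fluoro group at C-5; an iodo group at C-6.
The substituents are ordered alphabetically, ignoring any di-/tri- multipliers.
The name is 5-fluoro-6-iodohept-3-yn-2-one.

5-fluoro-6-iodohept-3-yn-2-one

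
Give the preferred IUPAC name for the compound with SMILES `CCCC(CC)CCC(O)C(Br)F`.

The longest carbon chain that includes the –OH group has 8 carbons, so the parent hydride is octane.
The principal characteristic group is an alcohol (–OH), named with the suffix -ol.
Choose the numbering such that numbering from this end puts the hydroxyl group at C-2 rather than C-7.
That gives the hydroxyl at C-2; a bromo group at C-1; an ethyl group at C-5; a fluoro group at C-1.
Substituent prefixes are cited in alphabetical order (multiplying prefixes like di-/tri- are ignored for ordering).
Putting it together: 1-bromo-5-ethyl-1-fluorooctan-2-ol.

1-bromo-5-ethyl-1-fluorooctan-2-ol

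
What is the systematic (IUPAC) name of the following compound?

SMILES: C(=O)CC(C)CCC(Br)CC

6-bromo-3-methyloctanal

The longest carbon chain that includes the –CHO group has 8 carbons, so the parent hydride is octane.
An aldehyde (terminal –CHO) is the principal characteristic group, giving the suffix -al.
Number the chain so that the aldehyde carbon is C-1 by definition.
This places a bromo group at C-6; a methyl group at C-3.
Prefixes are listed alphabetically: bromo, methyl.
Assembling the pieces gives 6-bromo-3-methyloctanal.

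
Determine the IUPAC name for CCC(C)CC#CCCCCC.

3-methylundec-5-yne

The longest chain bearing the multiple bond is 11 carbons long (undecane).
There is one C≡C triple bond, indicated by the ending -yne.
The numbering direction is chosen so that numbering from this end puts the triple bond at C-5 rather than C-6.
This places the triple bond between C-5 and C-6; a methyl group at C-3.
Assembling the pieces gives 3-methylundec-5-yne.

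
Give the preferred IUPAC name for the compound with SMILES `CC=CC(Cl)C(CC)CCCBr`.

The longest chain bearing the multiple bond is 8 carbons long (octane).
There is one C=C double bond, indicated by the ending -ene.
The numbering direction is chosen so that numbering from this end puts the double bond at C-2 rather than C-6.
That gives the double bond between C-2 and C-3; a bromo group at C-8; a chloro group at C-4; an ethyl group at C-5.
Substituent prefixes are cited in alphabetical order (multiplying prefixes like di-/tri- are ignored for ordering).
The name is 8-bromo-4-chloro-5-ethyloct-2-ene.

8-bromo-4-chloro-5-ethyloct-2-ene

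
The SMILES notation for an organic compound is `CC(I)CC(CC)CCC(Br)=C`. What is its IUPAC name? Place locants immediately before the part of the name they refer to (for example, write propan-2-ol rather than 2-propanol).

Counting along the main chain through the multiple bond gives 8 carbons: the parent is octane.
There is one C=C double bond, indicated by the ending -ene.
The numbering direction is chosen so that numbering from this end puts the double bond at C-1 rather than C-7.
That gives the double bond between C-1 and C-2; a bromo group at C-2; an ethyl group at C-5; an iodo group at C-7.
Prefixes are listed alphabetically: bromo, ethyl, iodo.
Putting it together: 2-bromo-5-ethyl-7-iodooct-1-ene.

2-bromo-5-ethyl-7-iodooct-1-ene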